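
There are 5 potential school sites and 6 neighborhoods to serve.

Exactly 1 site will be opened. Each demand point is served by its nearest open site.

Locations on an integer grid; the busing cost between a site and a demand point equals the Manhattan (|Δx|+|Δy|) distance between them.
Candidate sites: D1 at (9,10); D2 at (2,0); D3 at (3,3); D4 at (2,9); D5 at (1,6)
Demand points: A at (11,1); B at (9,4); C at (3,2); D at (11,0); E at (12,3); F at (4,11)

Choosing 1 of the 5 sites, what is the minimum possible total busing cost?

Open {D3}.
  A→D3 10, B→D3 7, C→D3 1, D→D3 11, E→D3 9, F→D3 9  ⇒ total 47.
Compare {D1}: total 59.
Compare {D2}: total 59.
No size-1 selection does better; minimum is 47.

47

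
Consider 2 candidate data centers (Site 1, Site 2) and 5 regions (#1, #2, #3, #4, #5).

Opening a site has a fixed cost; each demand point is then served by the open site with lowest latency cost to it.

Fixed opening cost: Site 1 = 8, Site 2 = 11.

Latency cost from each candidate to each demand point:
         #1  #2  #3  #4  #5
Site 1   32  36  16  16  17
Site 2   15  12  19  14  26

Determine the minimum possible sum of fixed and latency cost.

Open {Site 1, Site 2}: assign each demand point to its cheapest open site.
  #1→Site 2 15, #2→Site 2 12, #3→Site 1 16, #4→Site 2 14, #5→Site 1 17
  latency cost 74, fixed 19 → total 93.
Compare {Site 2}: latency cost 86 + fixed 11 = 97.
Compare {Site 1}: latency cost 117 + fixed 8 = 125.

93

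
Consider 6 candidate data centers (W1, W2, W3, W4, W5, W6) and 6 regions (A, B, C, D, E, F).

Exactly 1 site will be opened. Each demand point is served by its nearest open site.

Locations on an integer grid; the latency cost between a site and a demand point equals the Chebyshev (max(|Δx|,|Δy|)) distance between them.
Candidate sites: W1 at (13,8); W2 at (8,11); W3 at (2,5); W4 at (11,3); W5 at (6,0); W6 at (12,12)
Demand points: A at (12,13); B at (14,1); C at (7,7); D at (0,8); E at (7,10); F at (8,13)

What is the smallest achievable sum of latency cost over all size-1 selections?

29

Open {W2}.
  A→W2 4, B→W2 10, C→W2 4, D→W2 8, E→W2 1, F→W2 2  ⇒ total 29.
Compare {W6}: total 38.
Compare {W1}: total 42.
No size-1 selection does better; minimum is 29.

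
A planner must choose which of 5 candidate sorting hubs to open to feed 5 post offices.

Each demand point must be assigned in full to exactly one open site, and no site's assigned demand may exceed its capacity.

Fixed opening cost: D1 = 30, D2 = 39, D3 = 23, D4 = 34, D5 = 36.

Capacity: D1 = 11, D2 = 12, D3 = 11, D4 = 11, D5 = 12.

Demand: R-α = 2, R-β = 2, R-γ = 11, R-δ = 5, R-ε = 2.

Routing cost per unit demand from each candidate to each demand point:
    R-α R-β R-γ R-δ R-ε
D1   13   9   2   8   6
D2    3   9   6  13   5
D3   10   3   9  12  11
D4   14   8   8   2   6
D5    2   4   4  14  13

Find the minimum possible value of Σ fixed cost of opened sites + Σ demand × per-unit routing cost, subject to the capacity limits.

Open {D1, D4}; cheapest assignment that respects the capacities:
  D1 (cap 11, load 11): R-γ — cost 11×2 = 22
  D4 (cap 11, load 11): R-α, R-β, R-δ, R-ε — cost 2×14 + 2×8 + 5×2 + 2×6 = 66
  Shipping 88, fixed 64 → total 152.
  Any other capacity-feasible assignment to {D1, D4} ships for at least 88.
Compare {D1, D4, D5}: its best feasible assignment gives total 156.
Compare {D1, D3, D4}: its best feasible assignment gives total 157.
Every other set of open sites that can feasibly serve all demand totals ≥ 156 even under its best assignment. Minimum: 152.

152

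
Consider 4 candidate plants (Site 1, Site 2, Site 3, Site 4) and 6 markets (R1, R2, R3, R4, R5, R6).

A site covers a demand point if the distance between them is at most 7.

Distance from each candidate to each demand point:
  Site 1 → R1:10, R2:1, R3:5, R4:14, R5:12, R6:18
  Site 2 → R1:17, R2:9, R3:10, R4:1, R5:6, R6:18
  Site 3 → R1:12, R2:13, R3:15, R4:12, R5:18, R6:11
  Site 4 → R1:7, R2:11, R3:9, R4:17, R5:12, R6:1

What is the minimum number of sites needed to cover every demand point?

Coverage sets (demand points within 7 of each site):
  Site 1: {R2, R3}
  Site 2: {R4, R5}
  Site 3: {}
  Site 4: {R1, R6}
No 2 sites suffice: every size-2 union leaves at least one demand point uncovered.
But {Site 1, Site 2, Site 4} covers everything, so the minimum is 3.

3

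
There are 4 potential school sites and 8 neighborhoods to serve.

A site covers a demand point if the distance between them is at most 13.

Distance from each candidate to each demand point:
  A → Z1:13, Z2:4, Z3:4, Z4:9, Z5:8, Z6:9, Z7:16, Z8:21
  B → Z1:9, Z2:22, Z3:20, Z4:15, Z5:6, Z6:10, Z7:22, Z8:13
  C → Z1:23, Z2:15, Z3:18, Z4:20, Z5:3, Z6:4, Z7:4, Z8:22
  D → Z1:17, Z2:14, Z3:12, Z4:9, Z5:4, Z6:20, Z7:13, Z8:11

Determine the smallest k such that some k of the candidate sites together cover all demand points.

Coverage sets (demand points within 13 of each site):
  A: {Z1, Z2, Z3, Z4, Z5, Z6}
  B: {Z1, Z5, Z6, Z8}
  C: {Z5, Z6, Z7}
  D: {Z3, Z4, Z5, Z7, Z8}
No single site covers all 8 demand points.
But {A, D} covers everything, so the minimum is 2.

2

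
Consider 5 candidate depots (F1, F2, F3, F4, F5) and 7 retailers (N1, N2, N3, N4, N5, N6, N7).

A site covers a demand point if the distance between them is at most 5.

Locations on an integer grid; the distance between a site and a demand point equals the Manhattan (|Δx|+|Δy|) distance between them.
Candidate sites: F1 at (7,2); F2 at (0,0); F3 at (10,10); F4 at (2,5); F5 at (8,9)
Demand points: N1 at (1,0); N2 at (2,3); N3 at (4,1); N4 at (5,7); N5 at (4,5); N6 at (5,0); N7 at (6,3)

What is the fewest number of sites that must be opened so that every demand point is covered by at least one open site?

3

Coverage sets (demand points within 5 of each site):
  F1: {N3, N6, N7}
  F2: {N1, N2, N3, N6}
  F3: {}
  F4: {N2, N4, N5}
  F5: {N4}
No 2 sites suffice: every size-2 union leaves at least one demand point uncovered.
But {F1, F2, F4} covers everything, so the minimum is 3.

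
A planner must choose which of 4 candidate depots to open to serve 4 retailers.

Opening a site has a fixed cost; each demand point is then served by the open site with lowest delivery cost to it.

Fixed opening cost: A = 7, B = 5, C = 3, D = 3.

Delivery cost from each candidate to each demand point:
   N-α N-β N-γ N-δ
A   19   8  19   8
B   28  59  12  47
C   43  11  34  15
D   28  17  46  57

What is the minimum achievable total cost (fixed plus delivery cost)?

Open {A, B}: assign each demand point to its cheapest open site.
  N-α→A 19, N-β→A 8, N-γ→B 12, N-δ→A 8
  delivery cost 47, fixed 12 → total 59.
Compare {A}: delivery cost 54 + fixed 7 = 61.
Compare {A, B, C}: delivery cost 47 + fixed 15 = 62.
Compare {A, B, D}: delivery cost 47 + fixed 15 = 62.
All other subsets cost ≥ 61. Minimum total cost: 59.

59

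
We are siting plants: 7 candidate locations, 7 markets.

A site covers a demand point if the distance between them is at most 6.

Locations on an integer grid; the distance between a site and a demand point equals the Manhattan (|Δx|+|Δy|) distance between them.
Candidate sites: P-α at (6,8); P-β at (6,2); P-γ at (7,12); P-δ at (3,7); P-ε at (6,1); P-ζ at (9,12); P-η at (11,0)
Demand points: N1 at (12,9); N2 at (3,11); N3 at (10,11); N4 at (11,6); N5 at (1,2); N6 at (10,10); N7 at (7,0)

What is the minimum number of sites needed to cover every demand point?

4

Coverage sets (demand points within 6 of each site):
  P-α: {N2, N6}
  P-β: {N5, N7}
  P-γ: {N2, N3, N6}
  P-δ: {N2}
  P-ε: {N5, N7}
  P-ζ: {N1, N3, N6}
  P-η: {N4, N7}
No 3 sites suffice: every size-3 union leaves at least one demand point uncovered.
But {P-α, P-β, P-ζ, P-η} covers everything, so the minimum is 4.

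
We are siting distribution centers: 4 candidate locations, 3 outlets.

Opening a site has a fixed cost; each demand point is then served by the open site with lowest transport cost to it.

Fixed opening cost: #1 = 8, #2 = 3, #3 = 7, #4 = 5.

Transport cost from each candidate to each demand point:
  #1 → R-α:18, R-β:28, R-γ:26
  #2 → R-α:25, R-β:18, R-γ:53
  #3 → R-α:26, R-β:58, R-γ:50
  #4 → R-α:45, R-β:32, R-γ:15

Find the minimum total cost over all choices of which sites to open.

66

Open {#2, #4}: assign each demand point to its cheapest open site.
  R-α→#2 25, R-β→#2 18, R-γ→#4 15
  transport cost 58, fixed 8 → total 66.
Compare {#1, #2, #4}: transport cost 51 + fixed 16 = 67.
Compare {#1, #2}: transport cost 62 + fixed 11 = 73.
Compare {#2, #3, #4}: transport cost 58 + fixed 15 = 73.
All other subsets cost ≥ 67. Minimum total cost: 66.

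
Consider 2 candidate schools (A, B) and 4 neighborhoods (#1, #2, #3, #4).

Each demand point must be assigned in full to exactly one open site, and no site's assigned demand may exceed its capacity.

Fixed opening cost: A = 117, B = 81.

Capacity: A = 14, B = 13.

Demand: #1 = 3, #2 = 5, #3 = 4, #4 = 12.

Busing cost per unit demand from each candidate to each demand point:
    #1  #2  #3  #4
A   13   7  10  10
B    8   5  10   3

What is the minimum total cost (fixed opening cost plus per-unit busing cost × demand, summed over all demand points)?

348

Open {A, B}; cheapest assignment that respects the capacities:
  A (cap 14, load 12): #1, #2, #3 — cost 3×13 + 5×7 + 4×10 = 114
  B (cap 13, load 12): #4 — cost 12×3 = 36
  Shipping 150, fixed 198 → total 348.
  Any other capacity-feasible assignment to {A, B} ships for at least 150.
Total demand is 24 and no other set of sites has combined capacity ≥ 24, so {A, B} is the only feasible choice of open sites. Minimum: 348.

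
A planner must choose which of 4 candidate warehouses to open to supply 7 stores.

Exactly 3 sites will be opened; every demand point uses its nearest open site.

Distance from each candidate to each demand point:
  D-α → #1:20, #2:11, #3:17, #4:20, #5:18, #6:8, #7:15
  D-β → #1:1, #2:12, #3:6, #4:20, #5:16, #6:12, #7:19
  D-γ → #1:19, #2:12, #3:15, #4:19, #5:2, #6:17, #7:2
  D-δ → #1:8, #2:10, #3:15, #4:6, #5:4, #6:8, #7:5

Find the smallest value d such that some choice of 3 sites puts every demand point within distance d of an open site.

Open {D-α, D-β, D-δ}.
  Farthest demand point is #2 at distance 10 (to D-δ); all others are ≤ 10.
With {D-β, D-γ, D-δ} the worst case is 10.
With {D-α, D-γ, D-δ} the worst case is 15.
No size-3 selection achieves below 10.

10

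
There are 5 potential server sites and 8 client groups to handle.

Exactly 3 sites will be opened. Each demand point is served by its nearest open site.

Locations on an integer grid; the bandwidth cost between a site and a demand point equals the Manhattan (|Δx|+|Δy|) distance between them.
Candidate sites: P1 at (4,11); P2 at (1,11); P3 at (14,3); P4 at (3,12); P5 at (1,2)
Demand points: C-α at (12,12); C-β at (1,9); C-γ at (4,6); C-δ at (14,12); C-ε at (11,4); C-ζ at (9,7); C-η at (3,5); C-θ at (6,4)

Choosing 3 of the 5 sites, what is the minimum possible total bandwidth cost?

Open {P1, P3, P5}.
  C-α→P1 9, C-β→P1 5, C-γ→P1 5, C-δ→P3 9, C-ε→P3 4, C-ζ→P1 9, C-η→P5 5, C-θ→P5 7  ⇒ total 53.
Compare {P1, P2, P3}: total 54.
Compare {P2, P3, P5}: total 54.
No size-3 selection does better; minimum is 53.

53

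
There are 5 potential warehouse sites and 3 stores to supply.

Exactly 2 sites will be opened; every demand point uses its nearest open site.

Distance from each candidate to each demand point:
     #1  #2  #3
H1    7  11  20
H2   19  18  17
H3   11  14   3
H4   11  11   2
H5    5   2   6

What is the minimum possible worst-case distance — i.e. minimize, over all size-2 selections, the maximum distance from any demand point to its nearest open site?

Open {H3, H5}.
  Farthest demand point is #1 at distance 5 (to H5); all others are ≤ 5.
With {H4, H5} the worst case is 5.
With {H1, H5} the worst case is 6.
No size-2 selection achieves below 5.

5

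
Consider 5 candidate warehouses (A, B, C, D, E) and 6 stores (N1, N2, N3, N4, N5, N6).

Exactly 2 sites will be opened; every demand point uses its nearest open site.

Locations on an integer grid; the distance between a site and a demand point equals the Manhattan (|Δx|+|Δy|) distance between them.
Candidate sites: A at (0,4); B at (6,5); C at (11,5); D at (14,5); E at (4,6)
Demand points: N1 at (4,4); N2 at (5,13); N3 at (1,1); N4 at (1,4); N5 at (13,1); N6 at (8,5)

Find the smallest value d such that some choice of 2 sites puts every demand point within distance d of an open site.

Open {C, E}.
  Farthest demand point is N2 at distance 8 (to E); all others are ≤ 8.
With {D, E} the worst case is 8.
With {B, C} the worst case is 9.
No size-2 selection achieves below 8.

8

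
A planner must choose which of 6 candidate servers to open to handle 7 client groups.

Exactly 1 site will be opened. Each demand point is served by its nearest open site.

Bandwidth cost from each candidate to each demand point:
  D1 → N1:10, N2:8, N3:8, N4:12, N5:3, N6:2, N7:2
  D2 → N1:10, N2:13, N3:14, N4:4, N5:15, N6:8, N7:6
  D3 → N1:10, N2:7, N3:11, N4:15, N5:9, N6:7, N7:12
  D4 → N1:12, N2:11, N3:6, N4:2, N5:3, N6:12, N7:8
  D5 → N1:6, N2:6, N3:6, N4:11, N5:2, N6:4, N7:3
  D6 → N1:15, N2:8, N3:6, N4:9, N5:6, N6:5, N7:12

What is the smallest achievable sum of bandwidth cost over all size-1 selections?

38

Open {D5}.
  N1→D5 6, N2→D5 6, N3→D5 6, N4→D5 11, N5→D5 2, N6→D5 4, N7→D5 3  ⇒ total 38.
Compare {D1}: total 45.
Compare {D4}: total 54.
No size-1 selection does better; minimum is 38.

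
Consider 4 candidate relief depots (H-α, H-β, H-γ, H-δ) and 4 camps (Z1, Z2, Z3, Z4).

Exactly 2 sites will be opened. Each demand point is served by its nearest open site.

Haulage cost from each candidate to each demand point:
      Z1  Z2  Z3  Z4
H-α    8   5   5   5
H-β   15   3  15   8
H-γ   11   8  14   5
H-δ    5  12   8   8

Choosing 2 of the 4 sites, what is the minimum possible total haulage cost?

Open {H-α, H-δ}.
  Z1→H-δ 5, Z2→H-α 5, Z3→H-α 5, Z4→H-α 5  ⇒ total 20.
Compare {H-α, H-β}: total 21.
Compare {H-α, H-γ}: total 23.
No size-2 selection does better; minimum is 20.

20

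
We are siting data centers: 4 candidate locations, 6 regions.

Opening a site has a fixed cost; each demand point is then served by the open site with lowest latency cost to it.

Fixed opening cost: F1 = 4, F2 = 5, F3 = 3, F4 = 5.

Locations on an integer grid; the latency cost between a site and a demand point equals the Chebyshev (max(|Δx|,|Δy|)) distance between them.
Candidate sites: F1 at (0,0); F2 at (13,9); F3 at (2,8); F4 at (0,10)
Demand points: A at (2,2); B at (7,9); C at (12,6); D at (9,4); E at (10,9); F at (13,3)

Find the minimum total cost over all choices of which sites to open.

34

Open {F1, F2}: assign each demand point to its cheapest open site.
  A→F1 2, B→F2 6, C→F2 3, D→F2 5, E→F2 3, F→F2 6
  latency cost 25, fixed 9 → total 34.
Compare {F2, F3}: latency cost 28 + fixed 8 = 36.
Compare {F1, F2, F3}: latency cost 24 + fixed 12 = 36.
Compare {F2}: latency cost 34 + fixed 5 = 39.
All other subsets cost ≥ 36. Minimum total cost: 34.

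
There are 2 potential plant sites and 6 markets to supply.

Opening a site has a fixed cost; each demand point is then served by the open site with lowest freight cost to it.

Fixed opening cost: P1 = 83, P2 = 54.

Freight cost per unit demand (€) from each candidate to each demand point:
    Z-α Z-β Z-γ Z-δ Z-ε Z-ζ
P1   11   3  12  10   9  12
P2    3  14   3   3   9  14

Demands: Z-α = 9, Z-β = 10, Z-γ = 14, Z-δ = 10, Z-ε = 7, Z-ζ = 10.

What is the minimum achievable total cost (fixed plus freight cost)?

449

Open {P1, P2}: assign each demand point to its cheapest open site.
  Z-α→P2 9×3=27, Z-β→P1 10×3=30, Z-γ→P2 14×3=42, Z-δ→P2 10×3=30, Z-ε→P1 7×9=63, Z-ζ→P1 10×12=120
  freight cost 312, fixed 137 → total 449.
Compare {P2}: freight cost 442 + fixed 54 = 496.
Compare {P1}: freight cost 580 + fixed 83 = 663.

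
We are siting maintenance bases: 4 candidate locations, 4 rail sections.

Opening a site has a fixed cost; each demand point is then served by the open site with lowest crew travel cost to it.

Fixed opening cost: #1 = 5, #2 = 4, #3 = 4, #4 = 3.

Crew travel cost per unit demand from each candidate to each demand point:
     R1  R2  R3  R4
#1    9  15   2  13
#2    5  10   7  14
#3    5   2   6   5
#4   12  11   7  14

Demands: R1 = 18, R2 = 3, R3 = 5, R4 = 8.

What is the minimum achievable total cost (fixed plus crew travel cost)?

155

Open {#1, #3}: assign each demand point to its cheapest open site.
  R1→#3 18×5=90, R2→#3 3×2=6, R3→#1 5×2=10, R4→#3 8×5=40
  crew travel cost 146, fixed 9 → total 155.
Compare {#1, #3, #4}: crew travel cost 146 + fixed 12 = 158.
Compare {#1, #2, #3}: crew travel cost 146 + fixed 13 = 159.
Compare {#1, #2, #3, #4}: crew travel cost 146 + fixed 16 = 162.
All other subsets cost ≥ 158. Minimum total cost: 155.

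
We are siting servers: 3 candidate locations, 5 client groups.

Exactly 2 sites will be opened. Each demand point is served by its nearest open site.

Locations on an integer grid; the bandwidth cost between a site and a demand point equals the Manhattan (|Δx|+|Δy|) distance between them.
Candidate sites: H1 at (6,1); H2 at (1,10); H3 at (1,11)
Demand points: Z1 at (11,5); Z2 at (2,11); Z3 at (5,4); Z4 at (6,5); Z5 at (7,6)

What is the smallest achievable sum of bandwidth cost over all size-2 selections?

24

Open {H1, H3}.
  Z1→H1 9, Z2→H3 1, Z3→H1 4, Z4→H1 4, Z5→H1 6  ⇒ total 24.
Compare {H1, H2}: total 25.
Compare {H2, H3}: total 46.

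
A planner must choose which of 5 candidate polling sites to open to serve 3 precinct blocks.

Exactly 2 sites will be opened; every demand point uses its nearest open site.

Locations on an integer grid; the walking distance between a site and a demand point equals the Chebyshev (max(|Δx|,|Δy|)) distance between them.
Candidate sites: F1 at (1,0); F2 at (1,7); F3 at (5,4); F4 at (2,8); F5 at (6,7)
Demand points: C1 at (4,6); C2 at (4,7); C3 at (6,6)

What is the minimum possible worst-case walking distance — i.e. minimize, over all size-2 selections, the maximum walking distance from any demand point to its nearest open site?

2

Open {F1, F5}.
  Farthest demand point is C1 at walking distance 2 (to F5); all others are ≤ 2.
With {F2, F5} the worst case is 2.
With {F3, F4} the worst case is 2.
No size-2 selection achieves below 2.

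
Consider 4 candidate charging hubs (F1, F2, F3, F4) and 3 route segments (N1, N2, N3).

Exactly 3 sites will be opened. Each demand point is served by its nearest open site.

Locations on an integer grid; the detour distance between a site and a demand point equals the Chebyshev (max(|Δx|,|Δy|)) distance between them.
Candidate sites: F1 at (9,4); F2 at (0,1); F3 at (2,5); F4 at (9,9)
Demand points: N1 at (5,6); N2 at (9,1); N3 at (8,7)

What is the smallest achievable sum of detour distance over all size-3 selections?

8

Open {F1, F3, F4}.
  N1→F3 3, N2→F1 3, N3→F4 2  ⇒ total 8.
Compare {F1, F2, F3}: total 9.
Compare {F1, F2, F4}: total 9.
No size-3 selection does better; minimum is 8.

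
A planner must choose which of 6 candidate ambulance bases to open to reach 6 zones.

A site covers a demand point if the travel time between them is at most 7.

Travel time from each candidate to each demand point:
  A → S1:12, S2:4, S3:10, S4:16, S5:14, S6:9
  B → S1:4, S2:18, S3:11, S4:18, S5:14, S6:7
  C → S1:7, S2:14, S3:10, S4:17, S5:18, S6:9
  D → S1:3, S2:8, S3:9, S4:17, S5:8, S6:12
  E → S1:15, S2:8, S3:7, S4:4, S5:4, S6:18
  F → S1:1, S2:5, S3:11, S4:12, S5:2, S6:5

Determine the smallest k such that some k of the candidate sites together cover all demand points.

2

Coverage sets (demand points within 7 of each site):
  A: {S2}
  B: {S1, S6}
  C: {S1}
  D: {S1}
  E: {S3, S4, S5}
  F: {S1, S2, S5, S6}
No single site covers all 6 demand points.
But {E, F} covers everything, so the minimum is 2.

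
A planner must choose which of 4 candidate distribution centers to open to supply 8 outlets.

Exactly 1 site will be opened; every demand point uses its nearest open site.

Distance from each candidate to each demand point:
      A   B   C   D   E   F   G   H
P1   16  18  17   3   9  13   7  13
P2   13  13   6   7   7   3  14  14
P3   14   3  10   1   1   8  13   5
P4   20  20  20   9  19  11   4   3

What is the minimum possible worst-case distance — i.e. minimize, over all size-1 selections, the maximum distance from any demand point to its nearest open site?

14

Open {P2}.
  Farthest demand point is G at distance 14 (to P2); all others are ≤ 14.
With {P3} the worst case is 14.
With {P1} the worst case is 18.
No size-1 selection achieves below 14.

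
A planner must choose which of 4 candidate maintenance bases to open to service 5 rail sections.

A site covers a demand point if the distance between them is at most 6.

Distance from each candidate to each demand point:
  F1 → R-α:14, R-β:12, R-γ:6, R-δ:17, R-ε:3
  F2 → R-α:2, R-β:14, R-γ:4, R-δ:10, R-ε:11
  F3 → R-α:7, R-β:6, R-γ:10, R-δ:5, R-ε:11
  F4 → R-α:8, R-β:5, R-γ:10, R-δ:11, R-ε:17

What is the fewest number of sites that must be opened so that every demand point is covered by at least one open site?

3

Coverage sets (demand points within 6 of each site):
  F1: {R-γ, R-ε}
  F2: {R-α, R-γ}
  F3: {R-β, R-δ}
  F4: {R-β}
No 2 sites suffice: every size-2 union leaves at least one demand point uncovered.
But {F1, F2, F3} covers everything, so the minimum is 3.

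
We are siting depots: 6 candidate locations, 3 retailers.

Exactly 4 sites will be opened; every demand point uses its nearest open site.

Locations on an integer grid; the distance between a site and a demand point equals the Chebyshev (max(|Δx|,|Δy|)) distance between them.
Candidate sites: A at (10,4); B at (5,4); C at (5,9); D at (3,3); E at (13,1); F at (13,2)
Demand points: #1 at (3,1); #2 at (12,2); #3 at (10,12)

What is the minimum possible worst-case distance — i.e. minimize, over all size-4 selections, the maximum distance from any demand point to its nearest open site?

5

Open {A, B, C, D}.
  Farthest demand point is #3 at distance 5 (to C); all others are ≤ 5.
With {A, B, C, E} the worst case is 5.
With {A, B, C, F} the worst case is 5.
No size-4 selection achieves below 5.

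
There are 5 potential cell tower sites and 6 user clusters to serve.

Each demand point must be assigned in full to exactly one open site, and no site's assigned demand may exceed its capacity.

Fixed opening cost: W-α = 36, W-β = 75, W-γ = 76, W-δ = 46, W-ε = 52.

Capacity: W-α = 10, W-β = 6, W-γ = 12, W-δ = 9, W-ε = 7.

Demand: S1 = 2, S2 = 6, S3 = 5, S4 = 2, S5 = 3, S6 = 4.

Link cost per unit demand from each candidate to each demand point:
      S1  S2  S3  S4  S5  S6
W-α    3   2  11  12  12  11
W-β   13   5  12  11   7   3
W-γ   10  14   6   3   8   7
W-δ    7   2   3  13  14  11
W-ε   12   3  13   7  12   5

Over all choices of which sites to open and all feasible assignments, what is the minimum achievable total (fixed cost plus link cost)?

236

Open {W-α, W-γ}; cheapest assignment that respects the capacities:
  W-α (cap 10, load 10): S1, S2, S4 — cost 2×3 + 6×2 + 2×12 = 42
  W-γ (cap 12, load 12): S3, S5, S6 — cost 5×6 + 3×8 + 4×7 = 82
  Shipping 124, fixed 112 → total 236.
  Any other capacity-feasible assignment to {W-α, W-γ} ships for at least 124.
Compare {W-α, W-δ, W-ε}: its best feasible assignment gives total 243.
Compare {W-α, W-γ, W-δ}: its best feasible assignment gives total 249.
Every other set of open sites that can feasibly serve all demand totals ≥ 243 even under its best assignment. Minimum: 236.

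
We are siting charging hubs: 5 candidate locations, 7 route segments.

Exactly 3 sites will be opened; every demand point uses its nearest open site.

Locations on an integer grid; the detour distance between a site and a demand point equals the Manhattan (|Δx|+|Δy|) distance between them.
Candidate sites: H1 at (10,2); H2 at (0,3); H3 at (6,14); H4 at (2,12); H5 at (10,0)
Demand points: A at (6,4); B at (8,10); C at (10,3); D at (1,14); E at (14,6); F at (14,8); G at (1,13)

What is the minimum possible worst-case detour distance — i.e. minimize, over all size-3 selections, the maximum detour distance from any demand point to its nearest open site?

Open {H1, H2, H3}.
  Farthest demand point is F at detour distance 10 (to H1); all others are ≤ 10.
With {H1, H2, H4} the worst case is 10.
With {H1, H3, H4} the worst case is 10.
No size-3 selection achieves below 10.

10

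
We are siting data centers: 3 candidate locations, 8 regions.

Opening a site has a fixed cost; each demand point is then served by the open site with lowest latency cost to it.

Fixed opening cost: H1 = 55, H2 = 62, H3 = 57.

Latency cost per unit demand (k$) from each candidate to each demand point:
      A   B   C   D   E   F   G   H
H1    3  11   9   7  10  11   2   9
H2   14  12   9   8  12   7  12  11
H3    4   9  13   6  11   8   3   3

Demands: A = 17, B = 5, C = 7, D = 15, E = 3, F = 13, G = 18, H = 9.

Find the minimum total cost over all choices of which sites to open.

558

Open {H1, H3}: assign each demand point to its cheapest open site.
  A→H1 17×3=51, B→H3 5×9=45, C→H1 7×9=63, D→H3 15×6=90, E→H1 3×10=30, F→H3 13×8=104, G→H1 18×2=36, H→H3 9×3=27
  latency cost 446, fixed 112 → total 558.
Compare {H3}: latency cost 512 + fixed 57 = 569.
Compare {H2, H3}: latency cost 471 + fixed 119 = 590.
Compare {H1, H2, H3}: latency cost 433 + fixed 174 = 607.
All other subsets cost ≥ 569. Minimum total cost: 558.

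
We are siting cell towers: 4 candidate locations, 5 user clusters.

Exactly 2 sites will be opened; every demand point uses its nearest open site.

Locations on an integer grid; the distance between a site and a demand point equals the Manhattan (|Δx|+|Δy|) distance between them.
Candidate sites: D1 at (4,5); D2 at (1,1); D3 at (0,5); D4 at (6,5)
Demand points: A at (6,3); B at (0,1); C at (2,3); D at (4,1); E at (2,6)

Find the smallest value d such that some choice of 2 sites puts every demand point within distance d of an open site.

Open {D1, D2}.
  Farthest demand point is A at distance 4 (to D1); all others are ≤ 4.
With {D1, D3} the worst case is 4.
With {D2, D4} the worst case is 5.
No size-2 selection achieves below 4.

4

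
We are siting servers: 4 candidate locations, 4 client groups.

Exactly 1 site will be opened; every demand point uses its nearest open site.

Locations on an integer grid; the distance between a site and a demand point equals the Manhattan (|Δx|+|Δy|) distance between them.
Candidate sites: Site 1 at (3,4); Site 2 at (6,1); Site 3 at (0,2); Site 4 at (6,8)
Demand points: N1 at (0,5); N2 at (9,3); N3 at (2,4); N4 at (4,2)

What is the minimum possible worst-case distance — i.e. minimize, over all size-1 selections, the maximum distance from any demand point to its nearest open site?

7

Open {Site 1}.
  Farthest demand point is N2 at distance 7 (to Site 1); all others are ≤ 7.
With {Site 4} the worst case is 9.
With {Site 2} the worst case is 10.
No size-1 selection achieves below 7.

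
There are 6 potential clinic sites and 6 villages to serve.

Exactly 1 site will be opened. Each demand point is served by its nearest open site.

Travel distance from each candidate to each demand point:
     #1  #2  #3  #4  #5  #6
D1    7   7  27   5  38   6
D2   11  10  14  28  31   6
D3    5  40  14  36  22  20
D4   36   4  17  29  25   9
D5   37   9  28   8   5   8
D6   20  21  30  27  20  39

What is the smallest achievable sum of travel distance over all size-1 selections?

Open {D1}.
  #1→D1 7, #2→D1 7, #3→D1 27, #4→D1 5, #5→D1 38, #6→D1 6  ⇒ total 90.
Compare {D5}: total 95.
Compare {D2}: total 100.
No size-1 selection does better; minimum is 90.

90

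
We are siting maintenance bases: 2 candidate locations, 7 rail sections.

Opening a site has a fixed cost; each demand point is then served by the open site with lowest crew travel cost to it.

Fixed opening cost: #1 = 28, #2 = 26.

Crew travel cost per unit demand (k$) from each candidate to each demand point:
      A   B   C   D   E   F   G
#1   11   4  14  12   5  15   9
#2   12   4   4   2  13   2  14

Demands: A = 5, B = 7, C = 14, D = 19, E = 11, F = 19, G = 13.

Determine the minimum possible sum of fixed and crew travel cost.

Open {#1, #2}: assign each demand point to its cheapest open site.
  A→#1 5×11=55, B→#1 7×4=28, C→#2 14×4=56, D→#2 19×2=38, E→#1 11×5=55, F→#2 19×2=38, G→#1 13×9=117
  crew travel cost 387, fixed 54 → total 441.
Compare {#2}: crew travel cost 545 + fixed 26 = 571.
Compare {#1}: crew travel cost 964 + fixed 28 = 992.

441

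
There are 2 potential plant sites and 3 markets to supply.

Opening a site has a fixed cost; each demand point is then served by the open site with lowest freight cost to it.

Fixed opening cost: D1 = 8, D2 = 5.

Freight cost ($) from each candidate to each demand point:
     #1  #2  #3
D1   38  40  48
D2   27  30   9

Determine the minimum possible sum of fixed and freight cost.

Open {D2}: assign each demand point to its cheapest open site.
  #1→D2 27, #2→D2 30, #3→D2 9
  freight cost 66, fixed 5 → total 71.
Compare {D1, D2}: freight cost 66 + fixed 13 = 79.
Compare {D1}: freight cost 126 + fixed 8 = 134.

71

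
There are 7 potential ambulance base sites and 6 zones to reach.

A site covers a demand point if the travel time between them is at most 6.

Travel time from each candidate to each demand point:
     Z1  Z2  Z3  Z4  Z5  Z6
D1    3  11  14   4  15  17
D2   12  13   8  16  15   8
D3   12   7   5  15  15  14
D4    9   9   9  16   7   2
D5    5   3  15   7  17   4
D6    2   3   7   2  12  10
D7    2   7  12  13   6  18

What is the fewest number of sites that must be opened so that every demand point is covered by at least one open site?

Coverage sets (demand points within 6 of each site):
  D1: {Z1, Z4}
  D2: {}
  D3: {Z3}
  D4: {Z6}
  D5: {Z1, Z2, Z6}
  D6: {Z1, Z2, Z4}
  D7: {Z1, Z5}
No 3 sites suffice: every size-3 union leaves at least one demand point uncovered.
But {D1, D3, D5, D7} covers everything, so the minimum is 4.

4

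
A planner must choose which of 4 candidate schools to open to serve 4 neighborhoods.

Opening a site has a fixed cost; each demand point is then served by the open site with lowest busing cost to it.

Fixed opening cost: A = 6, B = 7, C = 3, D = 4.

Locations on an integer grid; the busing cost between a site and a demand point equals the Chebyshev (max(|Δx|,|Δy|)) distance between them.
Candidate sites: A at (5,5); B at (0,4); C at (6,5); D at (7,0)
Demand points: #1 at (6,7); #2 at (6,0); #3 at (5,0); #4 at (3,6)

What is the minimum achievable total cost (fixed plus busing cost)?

15

Open {C, D}: assign each demand point to its cheapest open site.
  #1→C 2, #2→D 1, #3→D 2, #4→C 3
  busing cost 8, fixed 7 → total 15.
Compare {A, D}: busing cost 7 + fixed 10 = 17.
Compare {C}: busing cost 15 + fixed 3 = 18.
Compare {A}: busing cost 14 + fixed 6 = 20.
All other subsets cost ≥ 17. Minimum total cost: 15.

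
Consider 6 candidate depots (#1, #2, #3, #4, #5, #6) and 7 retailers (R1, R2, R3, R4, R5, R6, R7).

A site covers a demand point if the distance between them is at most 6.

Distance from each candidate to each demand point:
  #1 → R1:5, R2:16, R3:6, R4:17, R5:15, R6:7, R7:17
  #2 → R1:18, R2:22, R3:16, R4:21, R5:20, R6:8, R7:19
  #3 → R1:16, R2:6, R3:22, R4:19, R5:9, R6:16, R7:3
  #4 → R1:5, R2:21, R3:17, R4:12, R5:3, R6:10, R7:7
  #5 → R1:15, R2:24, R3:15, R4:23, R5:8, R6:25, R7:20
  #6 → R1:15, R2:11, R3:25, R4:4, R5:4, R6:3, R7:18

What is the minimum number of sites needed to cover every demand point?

Coverage sets (demand points within 6 of each site):
  #1: {R1, R3}
  #2: {}
  #3: {R2, R7}
  #4: {R1, R5}
  #5: {}
  #6: {R4, R5, R6}
No 2 sites suffice: every size-2 union leaves at least one demand point uncovered.
But {#1, #3, #6} covers everything, so the minimum is 3.

3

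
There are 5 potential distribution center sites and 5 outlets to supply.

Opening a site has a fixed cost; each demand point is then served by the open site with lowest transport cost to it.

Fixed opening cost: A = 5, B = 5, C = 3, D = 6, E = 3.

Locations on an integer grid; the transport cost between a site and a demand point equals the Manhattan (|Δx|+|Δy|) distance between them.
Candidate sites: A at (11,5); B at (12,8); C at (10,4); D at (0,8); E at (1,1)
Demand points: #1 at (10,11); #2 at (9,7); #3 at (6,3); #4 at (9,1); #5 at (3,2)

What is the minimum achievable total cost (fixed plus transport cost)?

29

Open {C, E}: assign each demand point to its cheapest open site.
  #1→C 7, #2→C 4, #3→C 5, #4→C 4, #5→E 3
  transport cost 23, fixed 6 → total 29.
Compare {C}: transport cost 29 + fixed 3 = 32.
Compare {B, C, E}: transport cost 21 + fixed 11 = 32.
Compare {A, C, E}: transport cost 23 + fixed 11 = 34.
All other subsets cost ≥ 32. Minimum total cost: 29.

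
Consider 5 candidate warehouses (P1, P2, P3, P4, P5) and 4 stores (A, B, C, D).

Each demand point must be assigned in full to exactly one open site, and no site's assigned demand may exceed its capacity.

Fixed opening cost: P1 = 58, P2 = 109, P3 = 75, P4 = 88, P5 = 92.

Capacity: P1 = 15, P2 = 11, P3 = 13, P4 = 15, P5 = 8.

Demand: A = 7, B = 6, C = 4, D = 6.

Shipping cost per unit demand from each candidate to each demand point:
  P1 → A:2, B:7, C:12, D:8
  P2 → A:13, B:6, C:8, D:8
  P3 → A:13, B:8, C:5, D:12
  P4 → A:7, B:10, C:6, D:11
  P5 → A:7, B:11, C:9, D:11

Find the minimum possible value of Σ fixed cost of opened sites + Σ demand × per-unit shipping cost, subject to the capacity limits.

263

Open {P1, P3}; cheapest assignment that respects the capacities:
  P1 (cap 15, load 13): A, D — cost 7×2 + 6×8 = 62
  P3 (cap 13, load 10): B, C — cost 6×8 + 4×5 = 68
  Shipping 130, fixed 133 → total 263.
  Any other capacity-feasible assignment to {P1, P3} ships for at least 130.
Compare {P1, P4}: its best feasible assignment gives total 292.
Compare {P1, P2}: its best feasible assignment gives total 297.
Every other set of open sites that can feasibly serve all demand totals ≥ 292 even under its best assignment. Minimum: 263.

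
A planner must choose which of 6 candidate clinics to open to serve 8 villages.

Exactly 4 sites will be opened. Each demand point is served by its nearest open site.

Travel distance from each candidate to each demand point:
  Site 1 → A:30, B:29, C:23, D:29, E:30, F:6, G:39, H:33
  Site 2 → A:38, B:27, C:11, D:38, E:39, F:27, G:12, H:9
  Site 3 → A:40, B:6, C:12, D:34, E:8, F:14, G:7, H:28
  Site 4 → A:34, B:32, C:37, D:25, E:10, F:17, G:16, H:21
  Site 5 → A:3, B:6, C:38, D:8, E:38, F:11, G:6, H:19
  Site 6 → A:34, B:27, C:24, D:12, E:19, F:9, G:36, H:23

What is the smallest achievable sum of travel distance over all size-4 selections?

57

Open {Site 1, Site 2, Site 3, Site 5}.
  A→Site 5 3, B→Site 3 6, C→Site 2 11, D→Site 5 8, E→Site 3 8, F→Site 1 6, G→Site 5 6, H→Site 2 9  ⇒ total 57.
Compare {Site 1, Site 2, Site 4, Site 5}: total 59.
Compare {Site 2, Site 3, Site 5, Site 6}: total 60.
No size-4 selection does better; minimum is 57.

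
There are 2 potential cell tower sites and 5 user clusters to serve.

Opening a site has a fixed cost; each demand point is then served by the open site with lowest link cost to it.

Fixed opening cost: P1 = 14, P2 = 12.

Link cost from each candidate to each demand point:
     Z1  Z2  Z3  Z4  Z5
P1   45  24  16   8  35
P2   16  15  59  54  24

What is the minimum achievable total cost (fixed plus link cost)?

105

Open {P1, P2}: assign each demand point to its cheapest open site.
  Z1→P2 16, Z2→P2 15, Z3→P1 16, Z4→P1 8, Z5→P2 24
  link cost 79, fixed 26 → total 105.
Compare {P1}: link cost 128 + fixed 14 = 142.
Compare {P2}: link cost 168 + fixed 12 = 180.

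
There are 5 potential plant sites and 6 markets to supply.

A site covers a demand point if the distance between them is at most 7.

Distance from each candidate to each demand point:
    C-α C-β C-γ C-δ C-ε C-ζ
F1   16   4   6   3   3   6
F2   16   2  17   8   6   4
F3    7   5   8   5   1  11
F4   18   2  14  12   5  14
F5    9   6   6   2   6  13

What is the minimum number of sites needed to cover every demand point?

Coverage sets (demand points within 7 of each site):
  F1: {C-β, C-γ, C-δ, C-ε, C-ζ}
  F2: {C-β, C-ε, C-ζ}
  F3: {C-α, C-β, C-δ, C-ε}
  F4: {C-β, C-ε}
  F5: {C-β, C-γ, C-δ, C-ε}
No single site covers all 6 demand points.
But {F1, F3} covers everything, so the minimum is 2.

2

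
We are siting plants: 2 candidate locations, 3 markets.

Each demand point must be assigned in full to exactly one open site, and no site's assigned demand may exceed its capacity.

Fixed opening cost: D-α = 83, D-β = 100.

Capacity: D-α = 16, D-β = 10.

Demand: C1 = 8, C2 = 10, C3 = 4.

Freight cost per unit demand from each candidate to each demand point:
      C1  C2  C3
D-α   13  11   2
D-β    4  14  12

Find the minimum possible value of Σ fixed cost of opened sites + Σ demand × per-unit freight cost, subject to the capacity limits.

333

Open {D-α, D-β}; cheapest assignment that respects the capacities:
  D-α (cap 16, load 14): C2, C3 — cost 10×11 + 4×2 = 118
  D-β (cap 10, load 8): C1 — cost 8×4 = 32
  Shipping 150, fixed 183 → total 333.
  Any other capacity-feasible assignment to {D-α, D-β} ships for at least 150.
Total demand is 22 and no other set of sites has combined capacity ≥ 22, so {D-α, D-β} is the only feasible choice of open sites. Minimum: 333.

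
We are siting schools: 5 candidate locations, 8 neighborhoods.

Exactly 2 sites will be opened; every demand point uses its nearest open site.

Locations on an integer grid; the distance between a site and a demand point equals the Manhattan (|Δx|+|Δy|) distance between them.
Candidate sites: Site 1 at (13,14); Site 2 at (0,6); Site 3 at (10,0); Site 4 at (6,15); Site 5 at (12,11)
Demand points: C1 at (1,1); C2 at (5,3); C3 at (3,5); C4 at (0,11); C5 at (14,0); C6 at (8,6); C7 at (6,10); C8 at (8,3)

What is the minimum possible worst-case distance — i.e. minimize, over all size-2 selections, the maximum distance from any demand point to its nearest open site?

10

Open {Site 2, Site 3}.
  Farthest demand point is C7 at distance 10 (to Site 2); all others are ≤ 10.
With {Site 3, Site 4} the worst case is 12.
With {Site 3, Site 5} the worst case is 12.
No size-2 selection achieves below 10.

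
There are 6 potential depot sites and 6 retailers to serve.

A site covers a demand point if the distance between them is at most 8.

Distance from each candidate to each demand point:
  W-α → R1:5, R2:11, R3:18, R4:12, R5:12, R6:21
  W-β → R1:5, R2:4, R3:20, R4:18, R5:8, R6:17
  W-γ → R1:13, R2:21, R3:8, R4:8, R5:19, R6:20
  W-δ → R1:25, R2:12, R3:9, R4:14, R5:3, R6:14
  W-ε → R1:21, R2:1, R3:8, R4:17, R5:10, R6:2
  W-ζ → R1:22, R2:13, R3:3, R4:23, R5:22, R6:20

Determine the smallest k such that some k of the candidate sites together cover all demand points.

3

Coverage sets (demand points within 8 of each site):
  W-α: {R1}
  W-β: {R1, R2, R5}
  W-γ: {R3, R4}
  W-δ: {R5}
  W-ε: {R2, R3, R6}
  W-ζ: {R3}
No 2 sites suffice: every size-2 union leaves at least one demand point uncovered.
But {W-β, W-γ, W-ε} covers everything, so the minimum is 3.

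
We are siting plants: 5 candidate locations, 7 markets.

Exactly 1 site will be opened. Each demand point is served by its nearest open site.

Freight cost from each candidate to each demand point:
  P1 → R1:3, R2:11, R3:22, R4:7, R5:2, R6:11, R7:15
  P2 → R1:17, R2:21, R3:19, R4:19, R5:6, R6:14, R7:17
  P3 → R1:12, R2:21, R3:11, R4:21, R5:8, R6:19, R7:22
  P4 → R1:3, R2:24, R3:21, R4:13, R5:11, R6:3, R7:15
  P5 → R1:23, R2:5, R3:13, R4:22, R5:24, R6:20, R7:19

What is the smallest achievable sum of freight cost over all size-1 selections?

Open {P1}.
  R1→P1 3, R2→P1 11, R3→P1 22, R4→P1 7, R5→P1 2, R6→P1 11, R7→P1 15  ⇒ total 71.
Compare {P4}: total 90.
Compare {P2}: total 113.
No size-1 selection does better; minimum is 71.

71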